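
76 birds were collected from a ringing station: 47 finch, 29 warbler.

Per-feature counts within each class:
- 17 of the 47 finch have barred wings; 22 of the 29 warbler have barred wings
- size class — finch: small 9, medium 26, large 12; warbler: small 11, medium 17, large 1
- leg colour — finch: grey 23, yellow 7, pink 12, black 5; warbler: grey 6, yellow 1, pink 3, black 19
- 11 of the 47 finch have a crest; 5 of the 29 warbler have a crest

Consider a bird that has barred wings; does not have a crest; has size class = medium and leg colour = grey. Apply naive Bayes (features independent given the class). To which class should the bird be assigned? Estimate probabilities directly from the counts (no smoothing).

finch

finch: (47/76) × (17/47) × (26/47) × (23/47) × (36/47) ≈ 0.0463816
warbler: (29/76) × (22/29) × (17/29) × (6/29) × (24/29) ≈ 0.0290554
Highest score → finch.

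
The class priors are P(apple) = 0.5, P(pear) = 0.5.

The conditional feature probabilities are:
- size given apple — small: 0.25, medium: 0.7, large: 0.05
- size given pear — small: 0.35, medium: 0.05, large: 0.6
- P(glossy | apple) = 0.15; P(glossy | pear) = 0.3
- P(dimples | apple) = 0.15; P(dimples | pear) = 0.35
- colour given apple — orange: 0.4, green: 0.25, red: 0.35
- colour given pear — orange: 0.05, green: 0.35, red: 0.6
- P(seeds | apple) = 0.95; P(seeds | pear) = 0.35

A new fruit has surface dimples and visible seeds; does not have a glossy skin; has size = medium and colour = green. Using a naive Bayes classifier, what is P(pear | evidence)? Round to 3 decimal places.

0.066

apple: 0.5 × 0.7 × (1−0.15) × 0.15 × 0.25 × 0.95 = 0.0105984375
pear: 0.5 × 0.05 × (1−0.3) × 0.35 × 0.35 × 0.35 = 0.0007503125
P(pear | x) = 0.0007503125 / 0.01134875 ≈ 0.066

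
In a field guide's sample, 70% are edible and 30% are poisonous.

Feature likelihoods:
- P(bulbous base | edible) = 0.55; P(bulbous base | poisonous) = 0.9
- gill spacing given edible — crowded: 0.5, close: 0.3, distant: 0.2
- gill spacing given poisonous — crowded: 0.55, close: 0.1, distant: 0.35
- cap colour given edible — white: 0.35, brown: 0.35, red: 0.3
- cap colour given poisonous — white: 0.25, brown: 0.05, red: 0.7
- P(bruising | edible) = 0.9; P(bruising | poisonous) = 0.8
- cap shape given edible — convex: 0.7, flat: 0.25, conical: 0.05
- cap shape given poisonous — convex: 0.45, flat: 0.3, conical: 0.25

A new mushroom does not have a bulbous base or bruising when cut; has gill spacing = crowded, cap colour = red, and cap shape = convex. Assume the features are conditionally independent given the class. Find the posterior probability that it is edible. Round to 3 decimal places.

0.761

edible: 0.7 × (1−0.55) × 0.5 × 0.3 × (1−0.9) × 0.7 = 0.0033075
poisonous: 0.3 × (1−0.9) × 0.55 × 0.7 × (1−0.8) × 0.45 = 0.0010395
P(edible | x) = 0.0033075 / 0.004347 ≈ 0.761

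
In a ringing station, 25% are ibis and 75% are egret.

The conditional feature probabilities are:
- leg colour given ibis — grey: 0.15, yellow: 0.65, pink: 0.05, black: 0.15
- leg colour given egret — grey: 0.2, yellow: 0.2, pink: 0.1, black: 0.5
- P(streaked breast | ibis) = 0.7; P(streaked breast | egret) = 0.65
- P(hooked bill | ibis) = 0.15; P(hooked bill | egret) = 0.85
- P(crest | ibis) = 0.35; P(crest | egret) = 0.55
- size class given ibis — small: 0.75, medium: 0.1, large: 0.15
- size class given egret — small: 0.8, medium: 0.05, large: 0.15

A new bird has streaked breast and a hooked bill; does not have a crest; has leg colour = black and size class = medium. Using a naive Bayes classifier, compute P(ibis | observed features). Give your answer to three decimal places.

ibis: 0.25 × 0.15 × 0.7 × 0.15 × (1−0.35) × 0.1 = 0.0002559375
egret: 0.75 × 0.5 × 0.65 × 0.85 × (1−0.55) × 0.05 = 0.00466171875
P(ibis | x) = 0.0002559375 / 0.00491765625 ≈ 0.052

0.052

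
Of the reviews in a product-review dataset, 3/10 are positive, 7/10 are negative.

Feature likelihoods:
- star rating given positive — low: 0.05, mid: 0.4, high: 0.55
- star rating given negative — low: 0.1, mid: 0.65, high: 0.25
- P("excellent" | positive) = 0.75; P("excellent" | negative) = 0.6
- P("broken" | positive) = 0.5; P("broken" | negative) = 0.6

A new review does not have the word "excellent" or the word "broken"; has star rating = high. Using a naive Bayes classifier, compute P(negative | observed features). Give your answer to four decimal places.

0.5758

positive: 0.3 × 0.55 × (1−0.75) × (1−0.5) = 0.020625
negative: 0.7 × 0.25 × (1−0.6) × (1−0.6) = 0.028
P(negative | x) = 0.028 / 0.048625 ≈ 0.5758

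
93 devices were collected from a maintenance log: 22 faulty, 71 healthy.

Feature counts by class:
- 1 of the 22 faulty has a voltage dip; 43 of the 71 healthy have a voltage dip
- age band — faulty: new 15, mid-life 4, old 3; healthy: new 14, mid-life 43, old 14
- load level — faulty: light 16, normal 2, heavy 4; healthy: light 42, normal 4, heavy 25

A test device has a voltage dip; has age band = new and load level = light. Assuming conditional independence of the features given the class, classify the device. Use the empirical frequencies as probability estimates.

faulty: (22/93) × (1/22) × (15/22) × (16/22) ≈ 0.00533191
healthy: (71/93) × (43/71) × (14/71) × (42/71) ≈ 0.053932
Highest score → healthy.

healthy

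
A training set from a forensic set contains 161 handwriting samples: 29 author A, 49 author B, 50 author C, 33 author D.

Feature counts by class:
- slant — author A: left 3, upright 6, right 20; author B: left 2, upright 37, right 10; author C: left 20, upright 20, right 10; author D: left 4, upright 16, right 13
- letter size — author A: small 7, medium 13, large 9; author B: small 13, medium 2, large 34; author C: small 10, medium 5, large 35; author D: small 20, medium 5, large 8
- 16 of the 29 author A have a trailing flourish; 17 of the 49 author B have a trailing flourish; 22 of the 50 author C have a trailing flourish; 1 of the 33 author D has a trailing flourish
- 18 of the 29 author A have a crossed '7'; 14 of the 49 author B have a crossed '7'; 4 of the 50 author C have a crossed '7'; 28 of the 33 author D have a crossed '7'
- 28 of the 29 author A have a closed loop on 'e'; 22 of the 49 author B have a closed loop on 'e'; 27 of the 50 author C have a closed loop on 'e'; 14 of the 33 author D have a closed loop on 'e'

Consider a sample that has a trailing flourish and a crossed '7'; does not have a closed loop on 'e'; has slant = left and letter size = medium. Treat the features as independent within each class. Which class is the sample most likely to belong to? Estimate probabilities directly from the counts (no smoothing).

author A: (29/161) × (3/29) × (13/29) × (16/29) × (18/29) × (1/29) ≈ 0.0000986369
author B: (49/161) × (2/49) × (2/49) × (17/49) × (14/49) × (27/49) ≈ 0.0000276943
author C: (50/161) × (20/50) × (5/50) × (22/50) × (4/50) × (23/50) ≈ 0.000201143
author D: (33/161) × (4/33) × (5/33) × (1/33) × (28/33) × (19/33) ≈ 0.0000557263
Highest score → author C.

author C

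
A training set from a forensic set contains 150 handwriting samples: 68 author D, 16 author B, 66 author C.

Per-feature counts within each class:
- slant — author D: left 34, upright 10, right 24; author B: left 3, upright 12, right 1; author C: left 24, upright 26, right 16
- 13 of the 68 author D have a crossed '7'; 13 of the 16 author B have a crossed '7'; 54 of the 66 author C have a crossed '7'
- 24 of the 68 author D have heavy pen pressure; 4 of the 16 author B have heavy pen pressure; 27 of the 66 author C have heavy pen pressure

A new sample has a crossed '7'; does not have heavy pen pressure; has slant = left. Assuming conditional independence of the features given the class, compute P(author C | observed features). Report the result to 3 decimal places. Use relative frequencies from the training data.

0.658

author D: (68/150) × (34/68) × (13/68) × (44/68) ≈ 0.0280392
author B: (16/150) × (3/16) × (13/16) × (12/16) = 0.0121875
author C: (66/150) × (24/66) × (54/66) × (39/66) ≈ 0.0773554
P(author C | x) = 0.0773554 / 0.1175821 ≈ 0.658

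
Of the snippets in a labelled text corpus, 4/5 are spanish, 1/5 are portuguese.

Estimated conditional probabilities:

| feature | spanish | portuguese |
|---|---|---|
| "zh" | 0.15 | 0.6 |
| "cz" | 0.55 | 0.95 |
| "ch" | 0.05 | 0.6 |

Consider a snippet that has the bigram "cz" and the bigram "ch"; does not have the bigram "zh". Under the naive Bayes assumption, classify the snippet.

spanish: 0.8 × (1−0.15) × 0.55 × 0.05 = 0.0187
portuguese: 0.2 × (1−0.6) × 0.95 × 0.6 = 0.0456
Highest score → portuguese.

portuguese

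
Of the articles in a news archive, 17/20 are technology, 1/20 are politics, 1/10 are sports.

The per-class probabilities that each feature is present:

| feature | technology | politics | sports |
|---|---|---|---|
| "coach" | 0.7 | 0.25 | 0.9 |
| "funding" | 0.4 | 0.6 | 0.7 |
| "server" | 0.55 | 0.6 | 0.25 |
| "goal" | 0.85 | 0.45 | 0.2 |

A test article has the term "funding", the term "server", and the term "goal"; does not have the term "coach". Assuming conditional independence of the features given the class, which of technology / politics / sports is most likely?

technology: 0.85 × (1−0.7) × 0.4 × 0.55 × 0.85 = 0.047685
politics: 0.05 × (1−0.25) × 0.6 × 0.6 × 0.45 = 0.006075
sports: 0.1 × (1−0.9) × 0.7 × 0.25 × 0.2 = 0.00035
Highest score → technology.

technology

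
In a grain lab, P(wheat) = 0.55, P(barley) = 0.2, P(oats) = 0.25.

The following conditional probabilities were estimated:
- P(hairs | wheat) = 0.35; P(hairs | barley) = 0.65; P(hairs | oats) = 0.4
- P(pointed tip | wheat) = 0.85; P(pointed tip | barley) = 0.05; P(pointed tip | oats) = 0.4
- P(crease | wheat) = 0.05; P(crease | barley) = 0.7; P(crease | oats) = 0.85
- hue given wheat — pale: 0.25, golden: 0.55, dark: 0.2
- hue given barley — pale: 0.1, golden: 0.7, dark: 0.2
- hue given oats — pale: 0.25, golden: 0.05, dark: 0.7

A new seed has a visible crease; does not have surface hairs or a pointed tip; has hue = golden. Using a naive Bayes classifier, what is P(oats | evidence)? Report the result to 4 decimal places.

wheat: 0.55 × (1−0.35) × (1−0.85) × 0.05 × 0.55 = 0.0014746875
barley: 0.2 × (1−0.65) × (1−0.05) × 0.7 × 0.7 = 0.032585
oats: 0.25 × (1−0.4) × (1−0.4) × 0.85 × 0.05 = 0.003825
P(oats | x) = 0.003825 / 0.0378846875 ≈ 0.1010

0.1010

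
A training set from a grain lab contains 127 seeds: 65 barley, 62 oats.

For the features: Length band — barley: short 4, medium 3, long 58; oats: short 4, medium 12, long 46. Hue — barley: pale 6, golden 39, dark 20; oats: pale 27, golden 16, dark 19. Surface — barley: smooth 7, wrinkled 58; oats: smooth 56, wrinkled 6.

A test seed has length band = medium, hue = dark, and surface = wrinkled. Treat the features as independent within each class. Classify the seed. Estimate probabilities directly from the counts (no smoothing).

barley: (65/127) × (3/65) × (20/65) × (58/65) ≈ 0.00648558
oats: (62/127) × (12/62) × (19/62) × (6/62) ≈ 0.0028022
Highest score → barley.

barley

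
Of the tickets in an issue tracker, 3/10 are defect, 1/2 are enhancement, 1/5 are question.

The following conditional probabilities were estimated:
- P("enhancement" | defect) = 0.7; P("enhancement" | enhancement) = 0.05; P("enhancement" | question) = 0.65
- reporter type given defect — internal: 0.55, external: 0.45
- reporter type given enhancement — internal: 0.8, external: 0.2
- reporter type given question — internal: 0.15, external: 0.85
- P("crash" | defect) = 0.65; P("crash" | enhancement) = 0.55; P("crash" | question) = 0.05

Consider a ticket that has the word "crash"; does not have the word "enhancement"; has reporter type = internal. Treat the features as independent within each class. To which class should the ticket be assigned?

defect: 0.3 × (1−0.7) × 0.55 × 0.65 = 0.032175
enhancement: 0.5 × (1−0.05) × 0.8 × 0.55 = 0.209
question: 0.2 × (1−0.65) × 0.15 × 0.05 = 0.000525
Highest score → enhancement.

enhancement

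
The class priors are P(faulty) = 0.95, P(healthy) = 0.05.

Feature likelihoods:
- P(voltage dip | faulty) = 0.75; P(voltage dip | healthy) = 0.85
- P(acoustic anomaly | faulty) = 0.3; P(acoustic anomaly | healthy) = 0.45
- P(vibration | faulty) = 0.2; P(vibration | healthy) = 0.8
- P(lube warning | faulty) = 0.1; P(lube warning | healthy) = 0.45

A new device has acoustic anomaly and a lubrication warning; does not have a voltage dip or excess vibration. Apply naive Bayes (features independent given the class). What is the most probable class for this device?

faulty

faulty: 0.95 × (1−0.75) × 0.3 × (1−0.2) × 0.1 = 0.0057
healthy: 0.05 × (1−0.85) × 0.45 × (1−0.8) × 0.45 = 0.00030375
Highest score → faulty.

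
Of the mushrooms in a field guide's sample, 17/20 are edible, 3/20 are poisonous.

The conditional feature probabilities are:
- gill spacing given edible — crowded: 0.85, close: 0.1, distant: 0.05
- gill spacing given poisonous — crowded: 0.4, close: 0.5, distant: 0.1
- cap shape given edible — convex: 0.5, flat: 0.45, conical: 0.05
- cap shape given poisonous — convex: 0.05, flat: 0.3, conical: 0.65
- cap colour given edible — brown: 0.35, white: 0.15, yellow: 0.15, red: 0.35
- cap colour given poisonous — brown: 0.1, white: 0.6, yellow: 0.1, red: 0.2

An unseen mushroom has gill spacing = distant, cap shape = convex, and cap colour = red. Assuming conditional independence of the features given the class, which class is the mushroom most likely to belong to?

edible

edible: 0.85 × 0.05 × 0.5 × 0.35 = 0.0074375
poisonous: 0.15 × 0.1 × 0.05 × 0.2 = 0.00015
Highest score → edible.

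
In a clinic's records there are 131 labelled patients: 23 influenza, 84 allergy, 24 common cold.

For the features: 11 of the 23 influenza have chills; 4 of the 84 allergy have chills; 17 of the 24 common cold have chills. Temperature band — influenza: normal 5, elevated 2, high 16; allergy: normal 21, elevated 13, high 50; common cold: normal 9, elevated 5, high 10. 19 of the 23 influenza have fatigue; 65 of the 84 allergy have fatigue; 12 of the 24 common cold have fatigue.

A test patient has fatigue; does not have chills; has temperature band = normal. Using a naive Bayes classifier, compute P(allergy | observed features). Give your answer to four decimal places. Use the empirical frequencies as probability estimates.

influenza: (23/131) × (12/23) × (5/23) × (19/23) ≈ 0.0164505
allergy: (84/131) × (80/84) × (21/84) × (65/84) ≈ 0.118139
common cold: (24/131) × (7/24) × (9/24) × (12/24) ≈ 0.0100191
P(allergy | x) = 0.118139 / 0.1446086 ≈ 0.8170

0.8170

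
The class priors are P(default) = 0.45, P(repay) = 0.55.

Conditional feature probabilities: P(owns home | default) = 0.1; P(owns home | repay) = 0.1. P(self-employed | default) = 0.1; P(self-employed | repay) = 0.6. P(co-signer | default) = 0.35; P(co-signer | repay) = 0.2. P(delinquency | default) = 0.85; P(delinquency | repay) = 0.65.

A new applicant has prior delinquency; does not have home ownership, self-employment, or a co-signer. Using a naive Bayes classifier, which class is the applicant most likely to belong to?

default: 0.45 × (1−0.1) × (1−0.1) × (1−0.35) × 0.85 = 0.20138625
repay: 0.55 × (1−0.1) × (1−0.6) × (1−0.2) × 0.65 = 0.10296
Highest score → default.

default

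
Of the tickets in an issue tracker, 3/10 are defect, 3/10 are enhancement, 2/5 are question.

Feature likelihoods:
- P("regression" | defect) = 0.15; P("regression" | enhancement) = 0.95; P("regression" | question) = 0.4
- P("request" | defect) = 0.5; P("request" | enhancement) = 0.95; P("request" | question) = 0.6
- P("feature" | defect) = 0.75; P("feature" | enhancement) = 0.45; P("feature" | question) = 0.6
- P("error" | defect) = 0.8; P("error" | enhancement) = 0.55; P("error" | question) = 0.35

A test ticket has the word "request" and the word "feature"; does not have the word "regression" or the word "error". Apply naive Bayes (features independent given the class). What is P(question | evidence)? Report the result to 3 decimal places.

0.718

defect: 0.3 × (1−0.15) × 0.5 × 0.75 × (1−0.8) = 0.019125
enhancement: 0.3 × (1−0.95) × 0.95 × 0.45 × (1−0.55) = 0.002885625
question: 0.4 × (1−0.4) × 0.6 × 0.6 × (1−0.35) = 0.05616
P(question | x) = 0.05616 / 0.078170625 ≈ 0.718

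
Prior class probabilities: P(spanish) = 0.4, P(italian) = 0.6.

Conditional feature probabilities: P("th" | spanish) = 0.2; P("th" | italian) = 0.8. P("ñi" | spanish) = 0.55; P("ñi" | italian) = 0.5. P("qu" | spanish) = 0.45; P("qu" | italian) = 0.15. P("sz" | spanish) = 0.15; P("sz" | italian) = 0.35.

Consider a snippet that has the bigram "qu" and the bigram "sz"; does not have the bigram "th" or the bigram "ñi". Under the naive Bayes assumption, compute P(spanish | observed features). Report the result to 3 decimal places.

0.755

spanish: 0.4 × (1−0.2) × (1−0.55) × 0.45 × 0.15 = 0.00972
italian: 0.6 × (1−0.8) × (1−0.5) × 0.15 × 0.35 = 0.00315
P(spanish | x) = 0.00972 / 0.01287 ≈ 0.755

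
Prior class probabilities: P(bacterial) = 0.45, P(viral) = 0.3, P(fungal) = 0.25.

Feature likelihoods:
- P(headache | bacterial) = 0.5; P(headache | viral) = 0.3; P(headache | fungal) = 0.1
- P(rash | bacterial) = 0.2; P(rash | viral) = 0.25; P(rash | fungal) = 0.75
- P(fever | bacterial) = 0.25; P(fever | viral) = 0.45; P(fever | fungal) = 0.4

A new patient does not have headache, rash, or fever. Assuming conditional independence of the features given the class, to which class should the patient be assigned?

bacterial: 0.45 × (1−0.5) × (1−0.2) × (1−0.25) = 0.135
viral: 0.3 × (1−0.3) × (1−0.25) × (1−0.45) = 0.086625
fungal: 0.25 × (1−0.1) × (1−0.75) × (1−0.4) = 0.03375
Highest score → bacterial.

bacterial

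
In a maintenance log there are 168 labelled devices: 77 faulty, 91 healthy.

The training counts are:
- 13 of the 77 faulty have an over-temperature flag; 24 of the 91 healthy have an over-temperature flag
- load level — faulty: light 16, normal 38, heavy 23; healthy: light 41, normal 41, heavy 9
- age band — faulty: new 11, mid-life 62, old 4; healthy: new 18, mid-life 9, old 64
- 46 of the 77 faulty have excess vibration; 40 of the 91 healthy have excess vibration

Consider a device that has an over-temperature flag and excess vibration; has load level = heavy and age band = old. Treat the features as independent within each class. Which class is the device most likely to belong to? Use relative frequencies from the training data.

faulty: (77/168) × (13/77) × (23/77) × (4/77) × (46/77) ≈ 0.000717311
healthy: (91/168) × (24/91) × (9/91) × (64/91) × (40/91) ≈ 0.00436777
Highest score → healthy.

healthy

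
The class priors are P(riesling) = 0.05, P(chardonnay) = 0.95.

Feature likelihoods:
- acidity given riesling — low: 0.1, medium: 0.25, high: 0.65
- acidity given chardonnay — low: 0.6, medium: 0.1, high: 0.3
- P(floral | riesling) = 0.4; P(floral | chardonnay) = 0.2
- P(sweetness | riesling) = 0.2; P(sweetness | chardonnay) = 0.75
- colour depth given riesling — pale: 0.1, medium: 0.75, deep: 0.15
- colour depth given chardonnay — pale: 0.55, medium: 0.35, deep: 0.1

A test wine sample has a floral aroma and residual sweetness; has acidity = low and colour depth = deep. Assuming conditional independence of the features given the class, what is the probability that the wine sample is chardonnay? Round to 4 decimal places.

riesling: 0.05 × 0.1 × 0.4 × 0.2 × 0.15 = 0.00006
chardonnay: 0.95 × 0.6 × 0.2 × 0.75 × 0.1 = 0.00855
P(chardonnay | x) = 0.00855 / 0.00861 ≈ 0.9930

0.9930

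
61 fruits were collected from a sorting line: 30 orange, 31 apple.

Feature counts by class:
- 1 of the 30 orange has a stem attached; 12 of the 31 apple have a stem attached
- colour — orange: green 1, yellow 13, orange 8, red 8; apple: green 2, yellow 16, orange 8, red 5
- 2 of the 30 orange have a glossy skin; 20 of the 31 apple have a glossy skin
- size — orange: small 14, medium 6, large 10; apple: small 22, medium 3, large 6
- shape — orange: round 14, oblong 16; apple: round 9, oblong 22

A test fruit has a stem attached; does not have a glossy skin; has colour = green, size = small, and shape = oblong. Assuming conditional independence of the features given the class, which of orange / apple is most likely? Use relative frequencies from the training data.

orange: (30/61) × (1/30) × (1/30) × (28/30) × (14/30) × (16/30) ≈ 0.000126938
apple: (31/61) × (12/31) × (2/31) × (11/31) × (22/31) × (22/31) ≈ 0.00226815
Highest score → apple.

apple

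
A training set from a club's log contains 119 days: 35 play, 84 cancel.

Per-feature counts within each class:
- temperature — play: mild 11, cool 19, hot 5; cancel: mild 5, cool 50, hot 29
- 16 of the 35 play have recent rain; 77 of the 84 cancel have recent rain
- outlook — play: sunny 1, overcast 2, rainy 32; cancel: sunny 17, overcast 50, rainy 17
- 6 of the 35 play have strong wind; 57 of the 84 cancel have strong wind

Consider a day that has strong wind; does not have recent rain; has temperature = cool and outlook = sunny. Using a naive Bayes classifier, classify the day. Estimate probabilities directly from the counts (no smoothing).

play: (35/119) × (19/35) × (19/35) × (1/35) × (6/35) ≈ 0.000424529
cancel: (84/119) × (50/84) × (7/84) × (17/84) × (57/84) ≈ 0.00480847
Highest score → cancel.

cancel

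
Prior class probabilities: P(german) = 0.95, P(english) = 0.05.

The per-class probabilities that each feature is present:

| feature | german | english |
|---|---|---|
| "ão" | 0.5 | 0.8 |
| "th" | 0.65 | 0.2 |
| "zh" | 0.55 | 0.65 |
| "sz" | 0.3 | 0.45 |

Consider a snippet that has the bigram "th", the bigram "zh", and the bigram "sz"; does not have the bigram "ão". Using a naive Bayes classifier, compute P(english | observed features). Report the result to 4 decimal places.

0.0114

german: 0.95 × (1−0.5) × 0.65 × 0.55 × 0.3 = 0.05094375
english: 0.05 × (1−0.8) × 0.2 × 0.65 × 0.45 = 0.000585
P(english | x) = 0.000585 / 0.05152875 ≈ 0.0114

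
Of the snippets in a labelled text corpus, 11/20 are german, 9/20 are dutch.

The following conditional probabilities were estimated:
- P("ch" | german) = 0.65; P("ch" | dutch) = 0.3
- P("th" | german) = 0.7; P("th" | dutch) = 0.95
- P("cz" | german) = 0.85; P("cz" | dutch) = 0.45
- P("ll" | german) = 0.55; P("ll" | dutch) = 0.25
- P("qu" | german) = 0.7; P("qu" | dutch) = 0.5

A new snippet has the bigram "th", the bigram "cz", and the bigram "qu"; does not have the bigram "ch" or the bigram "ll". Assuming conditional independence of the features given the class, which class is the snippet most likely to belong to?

german: 0.55 × (1−0.65) × 0.7 × 0.85 × (1−0.55) × 0.7 = 0.0360793125
dutch: 0.45 × (1−0.3) × 0.95 × 0.45 × (1−0.25) × 0.5 = 0.0504984375
Highest score → dutch.

dutch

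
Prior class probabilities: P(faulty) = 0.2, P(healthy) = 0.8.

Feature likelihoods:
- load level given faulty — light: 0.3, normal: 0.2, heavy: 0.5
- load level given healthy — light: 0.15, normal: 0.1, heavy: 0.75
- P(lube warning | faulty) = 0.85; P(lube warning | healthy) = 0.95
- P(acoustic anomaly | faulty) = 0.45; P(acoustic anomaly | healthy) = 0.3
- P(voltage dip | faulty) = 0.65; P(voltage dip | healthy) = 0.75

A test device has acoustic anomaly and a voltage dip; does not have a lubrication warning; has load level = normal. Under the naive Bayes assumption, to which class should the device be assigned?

faulty: 0.2 × 0.2 × (1−0.85) × 0.45 × 0.65 = 0.001755
healthy: 0.8 × 0.1 × (1−0.95) × 0.3 × 0.75 = 0.0009
Highest score → faulty.

faulty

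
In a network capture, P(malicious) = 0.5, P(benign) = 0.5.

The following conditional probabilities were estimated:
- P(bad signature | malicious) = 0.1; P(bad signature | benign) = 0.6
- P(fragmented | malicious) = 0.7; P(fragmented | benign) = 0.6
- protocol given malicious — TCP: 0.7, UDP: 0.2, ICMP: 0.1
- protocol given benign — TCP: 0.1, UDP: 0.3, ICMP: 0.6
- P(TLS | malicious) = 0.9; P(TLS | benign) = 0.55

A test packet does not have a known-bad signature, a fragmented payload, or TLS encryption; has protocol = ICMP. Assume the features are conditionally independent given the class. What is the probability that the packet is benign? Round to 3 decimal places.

0.941

malicious: 0.5 × (1−0.1) × (1−0.7) × 0.1 × (1−0.9) = 0.00135
benign: 0.5 × (1−0.6) × (1−0.6) × 0.6 × (1−0.55) = 0.0216
P(benign | x) = 0.0216 / 0.02295 ≈ 0.941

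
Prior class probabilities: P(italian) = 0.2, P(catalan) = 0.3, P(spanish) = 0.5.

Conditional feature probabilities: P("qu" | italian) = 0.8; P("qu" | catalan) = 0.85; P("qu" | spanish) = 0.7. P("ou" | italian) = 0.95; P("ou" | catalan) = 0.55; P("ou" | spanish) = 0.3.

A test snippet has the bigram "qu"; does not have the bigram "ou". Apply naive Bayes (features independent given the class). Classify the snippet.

italian: 0.2 × 0.8 × (1−0.95) = 0.008
catalan: 0.3 × 0.85 × (1−0.55) = 0.11475
spanish: 0.5 × 0.7 × (1−0.3) = 0.245
Highest score → spanish.

spanish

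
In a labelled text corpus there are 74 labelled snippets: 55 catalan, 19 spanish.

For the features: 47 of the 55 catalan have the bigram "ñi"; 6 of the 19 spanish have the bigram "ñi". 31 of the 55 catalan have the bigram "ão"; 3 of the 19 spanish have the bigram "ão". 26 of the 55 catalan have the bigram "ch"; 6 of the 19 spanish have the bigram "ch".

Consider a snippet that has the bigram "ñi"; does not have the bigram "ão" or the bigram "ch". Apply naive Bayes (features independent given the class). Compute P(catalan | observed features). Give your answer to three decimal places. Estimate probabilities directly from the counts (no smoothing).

catalan: (55/74) × (47/55) × (24/55) × (29/55) ≈ 0.146134
spanish: (19/74) × (6/19) × (16/19) × (13/19) ≈ 0.0467171
P(catalan | x) = 0.146134 / 0.1928511 ≈ 0.758

0.758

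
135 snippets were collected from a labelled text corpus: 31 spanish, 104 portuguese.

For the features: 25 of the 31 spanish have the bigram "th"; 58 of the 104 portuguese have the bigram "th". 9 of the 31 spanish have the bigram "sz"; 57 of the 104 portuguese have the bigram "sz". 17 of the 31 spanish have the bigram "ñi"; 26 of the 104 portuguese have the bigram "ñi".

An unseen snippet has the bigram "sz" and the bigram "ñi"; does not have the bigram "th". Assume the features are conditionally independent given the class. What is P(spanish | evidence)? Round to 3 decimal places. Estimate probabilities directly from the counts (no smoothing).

0.132

spanish: (31/135) × (6/31) × (9/31) × (17/31) ≈ 0.00707596
portuguese: (104/135) × (46/104) × (57/104) × (26/104) ≈ 0.046688
P(spanish | x) = 0.00707596 / 0.05376396 ≈ 0.132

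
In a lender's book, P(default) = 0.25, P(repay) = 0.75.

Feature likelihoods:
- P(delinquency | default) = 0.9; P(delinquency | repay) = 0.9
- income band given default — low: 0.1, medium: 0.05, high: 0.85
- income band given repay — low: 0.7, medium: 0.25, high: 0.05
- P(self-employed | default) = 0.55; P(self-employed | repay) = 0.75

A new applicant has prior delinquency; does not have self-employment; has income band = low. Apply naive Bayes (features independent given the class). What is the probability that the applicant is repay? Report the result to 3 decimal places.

0.921

default: 0.25 × 0.9 × 0.1 × (1−0.55) = 0.010125
repay: 0.75 × 0.9 × 0.7 × (1−0.75) = 0.118125
P(repay | x) = 0.118125 / 0.12825 ≈ 0.921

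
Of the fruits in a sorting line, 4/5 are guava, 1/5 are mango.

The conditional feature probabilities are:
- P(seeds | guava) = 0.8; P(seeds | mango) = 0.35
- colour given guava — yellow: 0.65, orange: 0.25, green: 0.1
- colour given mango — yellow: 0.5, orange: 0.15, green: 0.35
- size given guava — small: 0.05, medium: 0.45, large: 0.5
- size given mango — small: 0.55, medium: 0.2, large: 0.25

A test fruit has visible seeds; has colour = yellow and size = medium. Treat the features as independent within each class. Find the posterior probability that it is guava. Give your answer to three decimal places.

guava: 0.8 × 0.8 × 0.65 × 0.45 = 0.1872
mango: 0.2 × 0.35 × 0.5 × 0.2 = 0.007
P(guava | x) = 0.1872 / 0.1942 ≈ 0.964

0.964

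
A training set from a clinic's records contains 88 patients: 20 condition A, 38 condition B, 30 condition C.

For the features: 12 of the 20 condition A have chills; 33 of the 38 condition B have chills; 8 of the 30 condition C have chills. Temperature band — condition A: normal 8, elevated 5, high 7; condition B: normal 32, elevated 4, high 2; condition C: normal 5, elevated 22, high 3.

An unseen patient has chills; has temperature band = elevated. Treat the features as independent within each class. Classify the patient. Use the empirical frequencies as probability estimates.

condition C

condition A: (20/88) × (12/20) × (5/20) ≈ 0.0340909
condition B: (38/88) × (33/38) × (4/38) ≈ 0.0394737
condition C: (30/88) × (8/30) × (22/30) ≈ 0.0666667
Highest score → condition C.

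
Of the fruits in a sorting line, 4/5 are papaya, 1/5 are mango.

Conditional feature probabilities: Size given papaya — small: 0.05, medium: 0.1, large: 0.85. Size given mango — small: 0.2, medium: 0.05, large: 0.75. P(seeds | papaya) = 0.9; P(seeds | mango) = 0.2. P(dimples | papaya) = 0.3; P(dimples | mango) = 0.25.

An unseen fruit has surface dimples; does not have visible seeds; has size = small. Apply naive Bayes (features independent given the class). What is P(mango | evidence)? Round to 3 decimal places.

papaya: 0.8 × 0.05 × (1−0.9) × 0.3 = 0.0012
mango: 0.2 × 0.2 × (1−0.2) × 0.25 = 0.008
P(mango | x) = 0.008 / 0.0092 ≈ 0.870

0.870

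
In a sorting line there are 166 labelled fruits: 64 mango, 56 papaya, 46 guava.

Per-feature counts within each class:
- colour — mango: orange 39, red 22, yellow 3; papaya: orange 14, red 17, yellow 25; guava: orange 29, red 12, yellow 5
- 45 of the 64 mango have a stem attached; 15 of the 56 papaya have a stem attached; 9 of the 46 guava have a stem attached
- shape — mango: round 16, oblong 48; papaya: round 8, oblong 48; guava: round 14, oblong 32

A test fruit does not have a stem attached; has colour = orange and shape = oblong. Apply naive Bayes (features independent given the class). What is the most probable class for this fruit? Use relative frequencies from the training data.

guava

mango: (64/166) × (39/64) × (19/64) × (48/64) ≈ 0.0523108
papaya: (56/166) × (14/56) × (41/56) × (48/56) ≈ 0.052926
guava: (46/166) × (29/46) × (37/46) × (32/46) ≈ 0.0977521
Highest score → guava.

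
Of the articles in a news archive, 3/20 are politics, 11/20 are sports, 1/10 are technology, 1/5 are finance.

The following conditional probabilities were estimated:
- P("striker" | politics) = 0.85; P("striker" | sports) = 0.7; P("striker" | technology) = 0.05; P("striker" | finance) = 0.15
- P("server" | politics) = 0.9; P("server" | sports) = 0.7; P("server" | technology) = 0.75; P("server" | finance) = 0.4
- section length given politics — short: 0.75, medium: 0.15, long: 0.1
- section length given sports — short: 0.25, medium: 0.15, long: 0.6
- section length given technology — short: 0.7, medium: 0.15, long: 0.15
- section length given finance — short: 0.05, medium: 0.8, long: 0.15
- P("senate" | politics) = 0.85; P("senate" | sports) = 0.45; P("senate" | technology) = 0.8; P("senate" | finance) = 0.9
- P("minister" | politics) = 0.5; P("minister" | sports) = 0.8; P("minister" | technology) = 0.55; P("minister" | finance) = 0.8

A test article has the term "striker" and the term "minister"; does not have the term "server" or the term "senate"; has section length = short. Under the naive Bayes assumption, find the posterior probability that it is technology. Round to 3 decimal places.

0.007

politics: 0.15 × 0.85 × (1−0.9) × 0.75 × (1−0.85) × 0.5 = 0.0007171875
sports: 0.55 × 0.7 × (1−0.7) × 0.25 × (1−0.45) × 0.8 = 0.012705
technology: 0.1 × 0.05 × (1−0.75) × 0.7 × (1−0.8) × 0.55 = 0.00009625
finance: 0.2 × 0.15 × (1−0.4) × 0.05 × (1−0.9) × 0.8 = 0.000072
P(technology | x) = 0.00009625 / 0.0135904375 ≈ 0.007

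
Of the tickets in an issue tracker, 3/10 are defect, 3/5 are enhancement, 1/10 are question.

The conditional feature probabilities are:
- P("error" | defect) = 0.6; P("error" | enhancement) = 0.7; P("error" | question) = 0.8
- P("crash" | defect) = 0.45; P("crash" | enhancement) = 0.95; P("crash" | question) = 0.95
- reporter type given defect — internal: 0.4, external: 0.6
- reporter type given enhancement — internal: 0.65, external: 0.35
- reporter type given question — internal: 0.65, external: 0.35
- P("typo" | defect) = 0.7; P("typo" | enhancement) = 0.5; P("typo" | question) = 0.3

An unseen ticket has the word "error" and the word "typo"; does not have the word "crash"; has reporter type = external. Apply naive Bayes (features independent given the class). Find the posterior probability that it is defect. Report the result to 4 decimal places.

defect: 0.3 × 0.6 × (1−0.45) × 0.6 × 0.7 = 0.04158
enhancement: 0.6 × 0.7 × (1−0.95) × 0.35 × 0.5 = 0.003675
question: 0.1 × 0.8 × (1−0.95) × 0.35 × 0.3 = 0.00042
P(defect | x) = 0.04158 / 0.045675 ≈ 0.9103

0.9103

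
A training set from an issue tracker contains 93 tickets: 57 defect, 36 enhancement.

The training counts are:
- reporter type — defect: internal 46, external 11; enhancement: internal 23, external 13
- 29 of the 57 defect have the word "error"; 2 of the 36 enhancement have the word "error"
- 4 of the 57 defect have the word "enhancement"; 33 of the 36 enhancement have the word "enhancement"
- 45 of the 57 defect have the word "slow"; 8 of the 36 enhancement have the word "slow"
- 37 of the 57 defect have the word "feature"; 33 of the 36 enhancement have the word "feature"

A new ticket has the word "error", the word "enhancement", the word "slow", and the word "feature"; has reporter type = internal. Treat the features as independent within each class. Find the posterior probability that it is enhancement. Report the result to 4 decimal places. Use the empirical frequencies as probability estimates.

0.2209

defect: (57/93) × (46/57) × (29/57) × (4/57) × (45/57) × (37/57) ≈ 0.00904998
enhancement: (36/93) × (23/36) × (2/36) × (33/36) × (8/36) × (33/36) ≈ 0.00256556
P(enhancement | x) = 0.00256556 / 0.01161554 ≈ 0.2209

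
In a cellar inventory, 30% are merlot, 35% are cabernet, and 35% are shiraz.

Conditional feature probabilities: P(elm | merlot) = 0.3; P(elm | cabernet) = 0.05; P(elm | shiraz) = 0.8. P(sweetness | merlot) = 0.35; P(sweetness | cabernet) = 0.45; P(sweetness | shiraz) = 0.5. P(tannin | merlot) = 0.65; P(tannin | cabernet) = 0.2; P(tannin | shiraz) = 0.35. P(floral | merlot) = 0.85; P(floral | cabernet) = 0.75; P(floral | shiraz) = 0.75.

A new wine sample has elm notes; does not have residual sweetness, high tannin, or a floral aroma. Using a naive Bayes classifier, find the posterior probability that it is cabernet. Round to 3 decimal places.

merlot: 0.3 × 0.3 × (1−0.35) × (1−0.65) × (1−0.85) = 0.00307125
cabernet: 0.35 × 0.05 × (1−0.45) × (1−0.2) × (1−0.75) = 0.001925
shiraz: 0.35 × 0.8 × (1−0.5) × (1−0.35) × (1−0.75) = 0.02275
P(cabernet | x) = 0.001925 / 0.02774625 ≈ 0.069

0.069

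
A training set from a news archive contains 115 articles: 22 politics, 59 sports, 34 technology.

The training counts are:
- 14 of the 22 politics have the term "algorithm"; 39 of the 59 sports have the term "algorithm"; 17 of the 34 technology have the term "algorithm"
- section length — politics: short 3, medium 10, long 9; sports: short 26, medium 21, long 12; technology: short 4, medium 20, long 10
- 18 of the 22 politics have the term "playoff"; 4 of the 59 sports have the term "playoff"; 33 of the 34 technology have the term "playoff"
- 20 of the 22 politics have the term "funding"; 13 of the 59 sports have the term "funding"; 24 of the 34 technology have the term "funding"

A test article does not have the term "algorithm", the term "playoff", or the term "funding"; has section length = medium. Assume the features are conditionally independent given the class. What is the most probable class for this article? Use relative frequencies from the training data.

politics: (22/115) × (8/22) × (10/22) × (4/22) × (2/22) ≈ 0.000522654
sports: (59/115) × (20/59) × (21/59) × (55/59) × (46/59) ≈ 0.04499
technology: (34/115) × (17/34) × (20/34) × (1/34) × (10/34) ≈ 0.000752219
Highest score → sports.

sports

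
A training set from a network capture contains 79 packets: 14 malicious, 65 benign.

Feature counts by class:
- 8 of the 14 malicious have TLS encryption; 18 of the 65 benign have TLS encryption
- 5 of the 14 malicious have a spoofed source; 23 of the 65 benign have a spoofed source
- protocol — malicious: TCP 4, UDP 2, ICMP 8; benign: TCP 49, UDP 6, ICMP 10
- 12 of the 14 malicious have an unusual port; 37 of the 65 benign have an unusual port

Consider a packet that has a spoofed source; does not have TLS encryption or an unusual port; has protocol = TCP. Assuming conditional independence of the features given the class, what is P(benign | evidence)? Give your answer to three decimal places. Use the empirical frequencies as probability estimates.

malicious: (14/79) × (6/14) × (5/14) × (4/14) × (2/14) ≈ 0.00110713
benign: (65/79) × (47/65) × (23/65) × (49/65) × (28/65) ≈ 0.0683617
P(benign | x) = 0.0683617 / 0.06946883 ≈ 0.984

0.984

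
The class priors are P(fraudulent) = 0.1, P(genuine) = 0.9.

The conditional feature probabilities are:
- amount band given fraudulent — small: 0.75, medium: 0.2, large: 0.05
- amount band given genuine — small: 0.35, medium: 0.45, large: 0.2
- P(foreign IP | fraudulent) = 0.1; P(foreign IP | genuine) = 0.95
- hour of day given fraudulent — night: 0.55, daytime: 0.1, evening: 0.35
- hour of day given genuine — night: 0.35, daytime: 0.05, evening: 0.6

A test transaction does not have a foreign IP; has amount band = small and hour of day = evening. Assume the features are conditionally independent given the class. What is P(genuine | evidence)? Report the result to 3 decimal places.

fraudulent: 0.1 × 0.75 × (1−0.1) × 0.35 = 0.023625
genuine: 0.9 × 0.35 × (1−0.95) × 0.6 = 0.00945
P(genuine | x) = 0.00945 / 0.033075 ≈ 0.286

0.286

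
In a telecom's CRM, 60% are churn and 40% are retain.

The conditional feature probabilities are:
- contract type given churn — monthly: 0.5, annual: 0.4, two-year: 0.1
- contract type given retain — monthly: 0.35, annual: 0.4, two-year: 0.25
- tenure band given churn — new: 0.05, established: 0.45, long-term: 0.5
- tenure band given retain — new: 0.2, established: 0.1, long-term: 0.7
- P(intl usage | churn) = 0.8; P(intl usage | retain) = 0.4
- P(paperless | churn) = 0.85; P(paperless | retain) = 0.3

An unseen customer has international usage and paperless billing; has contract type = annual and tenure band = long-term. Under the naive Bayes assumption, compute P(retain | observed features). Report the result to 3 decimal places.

churn: 0.6 × 0.4 × 0.5 × 0.8 × 0.85 = 0.0816
retain: 0.4 × 0.4 × 0.7 × 0.4 × 0.3 = 0.01344
P(retain | x) = 0.01344 / 0.09504 ≈ 0.141

0.141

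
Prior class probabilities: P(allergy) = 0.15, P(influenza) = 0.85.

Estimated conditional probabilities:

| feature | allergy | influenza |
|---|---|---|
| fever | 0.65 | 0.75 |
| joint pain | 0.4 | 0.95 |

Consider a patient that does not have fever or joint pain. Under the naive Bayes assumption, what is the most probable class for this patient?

allergy

allergy: 0.15 × (1−0.65) × (1−0.4) = 0.0315
influenza: 0.85 × (1−0.75) × (1−0.95) = 0.010625
Highest score → allergy.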